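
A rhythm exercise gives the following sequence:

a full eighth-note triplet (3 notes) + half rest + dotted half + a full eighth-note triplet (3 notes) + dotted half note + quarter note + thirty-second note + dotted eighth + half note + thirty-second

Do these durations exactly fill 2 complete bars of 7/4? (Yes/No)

Yes

One bar of 7/4 = 56 thirty-second notes, so 2 bars = 112.
Each duration in thirty-second notes: a full eighth-note triplet (3 notes) (three triplet eighths span one quarter) = 8; half rest = 16; dotted half = 24; a full eighth-note triplet (3 notes) (three triplet eighths span one quarter) = 8; dotted half note = 24; quarter note = 8; thirty-second note = 1; dotted eighth = 6; half note = 16; thirty-second = 1.
Total: 8 + 16 + 24 + 8 + 24 + 8 + 1 + 6 + 16 + 1 = 112.
112 equals 112, so the answer is Yes.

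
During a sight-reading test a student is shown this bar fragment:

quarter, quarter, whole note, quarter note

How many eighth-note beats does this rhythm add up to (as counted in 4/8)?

One eighth-note beat = 2 sixteenth notes.
Convert each value to sixteenth notes: quarter = 4; quarter = 4; whole note = 16; quarter note = 4.
Altogether 4 + 4 + 16 + 4 = 28.
28 ÷ 2 = 14 beats.

14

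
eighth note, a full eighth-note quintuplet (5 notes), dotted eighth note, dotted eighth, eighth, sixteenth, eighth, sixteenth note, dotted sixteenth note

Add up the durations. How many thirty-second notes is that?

In thirty-second notes: eighth note = 4; a full eighth-note quintuplet (5 notes) (five quintuplet eighths span one half) = 16; dotted eighth note = 6; dotted eighth = 6; eighth = 4; sixteenth = 2; eighth = 4; sixteenth note = 2; dotted sixteenth note = 3.
Sum: 4 + 16 + 6 + 6 + 4 + 2 + 4 + 2 + 3 = 47 thirty-second notes.

47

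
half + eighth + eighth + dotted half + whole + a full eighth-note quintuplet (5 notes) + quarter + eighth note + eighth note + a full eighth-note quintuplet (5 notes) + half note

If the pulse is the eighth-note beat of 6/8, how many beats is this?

36

One eighth-note beat = 2 sixteenth notes.
In sixteenth notes: half = 8; eighth = 2; eighth = 2; dotted half = 12; whole = 16; a full eighth-note quintuplet (5 notes) (five quintuplet eighths span one half) = 8; quarter = 4; eighth note = 2; eighth note = 2; a full eighth-note quintuplet (5 notes) (five quintuplet eighths span one half) = 8; half note = 8.
Altogether 8 + 2 + 2 + 12 + 16 + 8 + 4 + 2 + 2 + 8 + 8 = 72.
72 ÷ 2 = 36 beats.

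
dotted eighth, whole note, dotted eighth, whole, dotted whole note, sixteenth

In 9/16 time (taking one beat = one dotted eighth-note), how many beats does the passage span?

One dotted eighth-note beat = 3 sixteenth notes.
In sixteenth notes: dotted eighth = 3; whole note = 16; dotted eighth = 3; whole = 16; dotted whole note = 24; sixteenth = 1.
Adding: 3 + 16 + 3 + 16 + 24 + 1 = 63.
63 ÷ 3 = 21 beats.

21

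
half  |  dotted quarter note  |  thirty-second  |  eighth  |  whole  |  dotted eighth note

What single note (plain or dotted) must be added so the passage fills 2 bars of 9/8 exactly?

thirty-second note

2 bars of 9/8 = 72 thirty-second notes.
In thirty-second notes: half = 16; dotted quarter note = 12; thirty-second = 1; eighth = 4; whole = 32; dotted eighth note = 6.
Total: 16 + 12 + 1 + 4 + 32 + 6 = 71.
Remaining: 72 − 71 = 1 thirty-second note, which is a thirty-second note.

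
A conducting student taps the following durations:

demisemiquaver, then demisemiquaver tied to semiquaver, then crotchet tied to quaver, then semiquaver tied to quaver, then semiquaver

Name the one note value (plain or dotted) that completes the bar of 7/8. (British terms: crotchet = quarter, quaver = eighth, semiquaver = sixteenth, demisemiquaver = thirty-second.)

eighth note

The bar of 7/8 = 28 thirty-second notes.
In thirty-second notes: demisemiquaver = 1; demisemiquaver tied to semiquaver (demisemiquaver + semiquaver) = 3; crotchet tied to quaver (crotchet + quaver) = 12; semiquaver tied to quaver (semiquaver + quaver) = 6; semiquaver = 2.
Sum: 1 + 3 + 12 + 6 + 2 = 24.
Remaining: 28 − 24 = 4 thirty-second notes, which is a eighth note.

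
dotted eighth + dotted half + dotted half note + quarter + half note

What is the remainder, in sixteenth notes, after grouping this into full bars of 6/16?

One bar of 6/16 = 6 sixteenth notes.
In sixteenth notes: dotted eighth = 3; dotted half = 12; dotted half note = 12; quarter = 4; half note = 8.
Sum: 3 + 12 + 12 + 4 + 8 = 39.
39 ÷ 6 = 6 complete bars with 3 sixteenth notes remaining.

3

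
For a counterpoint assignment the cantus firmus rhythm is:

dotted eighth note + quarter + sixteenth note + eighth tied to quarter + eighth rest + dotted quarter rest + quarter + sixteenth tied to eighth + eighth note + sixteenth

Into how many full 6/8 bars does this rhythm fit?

One bar of 6/8 = 12 sixteenth notes.
Working in sixteenth notes: dotted eighth note = 3; quarter = 4; sixteenth note = 1; eighth tied to quarter (eighth + quarter) = 6; eighth rest = 2; dotted quarter rest = 6; quarter = 4; sixteenth tied to eighth (sixteenth + eighth) = 3; eighth note = 2; sixteenth = 1.
Altogether 3 + 4 + 1 + 6 + 2 + 6 + 4 + 3 + 2 + 1 = 32.
32 ÷ 12 = 2 complete bars with 8 left over.

2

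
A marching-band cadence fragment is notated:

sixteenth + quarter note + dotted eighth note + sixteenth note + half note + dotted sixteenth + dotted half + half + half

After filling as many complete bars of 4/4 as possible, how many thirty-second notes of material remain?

One bar of 4/4 = 32 thirty-second notes.
In thirty-second notes: sixteenth = 2; quarter note = 8; dotted eighth note = 6; sixteenth note = 2; half note = 16; dotted sixteenth = 3; dotted half = 24; half = 16; half = 16.
Adding: 2 + 8 + 6 + 2 + 16 + 3 + 24 + 16 + 16 = 93.
93 ÷ 32 = 2 complete bars with 29 thirty-second notes remaining.

29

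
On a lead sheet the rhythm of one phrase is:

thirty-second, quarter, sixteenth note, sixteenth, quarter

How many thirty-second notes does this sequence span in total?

21

Express everything in thirty-second notes: thirty-second = 1; quarter = 8; sixteenth note = 2; sixteenth = 2; quarter = 8.
Sum: 1 + 8 + 2 + 2 + 8 = 21 thirty-second notes.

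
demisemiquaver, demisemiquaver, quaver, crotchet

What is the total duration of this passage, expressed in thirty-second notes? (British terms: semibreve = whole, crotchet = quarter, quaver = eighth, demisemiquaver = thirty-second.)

14

Convert each value to thirty-second notes: demisemiquaver = 1; demisemiquaver = 1; quaver = 4; crotchet = 8.
Sum: 1 + 1 + 4 + 8 = 14 thirty-second notes.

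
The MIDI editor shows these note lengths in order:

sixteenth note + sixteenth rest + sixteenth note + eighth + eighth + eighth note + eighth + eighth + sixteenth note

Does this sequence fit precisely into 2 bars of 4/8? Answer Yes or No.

One bar of 4/8 = 8 sixteenth notes, so 2 bars = 16.
Each duration in sixteenth notes: sixteenth note = 1; sixteenth rest = 1; sixteenth note = 1; eighth = 2; eighth = 2; eighth note = 2; eighth = 2; eighth = 2; sixteenth note = 1.
Adding: 1 + 1 + 1 + 2 + 2 + 2 + 2 + 2 + 1 = 14.
14 falls short of 16, so the answer is No.

No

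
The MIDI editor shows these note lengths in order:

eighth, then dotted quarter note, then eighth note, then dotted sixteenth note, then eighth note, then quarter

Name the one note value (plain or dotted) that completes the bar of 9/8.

thirty-second note

The bar of 9/8 = 36 thirty-second notes.
Convert each value to thirty-second notes: eighth = 4; dotted quarter note = 12; eighth note = 4; dotted sixteenth note = 3; eighth note = 4; quarter = 8.
Sum: 4 + 12 + 4 + 3 + 4 + 8 = 35.
Remaining: 36 − 35 = 1 thirty-second note, which is a thirty-second note.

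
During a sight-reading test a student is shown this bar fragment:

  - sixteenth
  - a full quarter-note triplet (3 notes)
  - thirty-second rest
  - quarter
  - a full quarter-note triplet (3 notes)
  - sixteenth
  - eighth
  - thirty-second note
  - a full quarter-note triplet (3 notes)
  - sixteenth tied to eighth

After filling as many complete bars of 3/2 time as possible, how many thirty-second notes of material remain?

One bar of 3/2 = 48 thirty-second notes.
Working in thirty-second notes: sixteenth = 2; a full quarter-note triplet (3 notes) (three triplet quarters span one half) = 16; thirty-second rest = 1; quarter = 8; a full quarter-note triplet (3 notes) (three triplet quarters span one half) = 16; sixteenth = 2; eighth = 4; thirty-second note = 1; a full quarter-note triplet (3 notes) (three triplet quarters span one half) = 16; sixteenth tied to eighth (sixteenth + eighth) = 6.
Altogether 2 + 16 + 1 + 8 + 16 + 2 + 4 + 1 + 16 + 6 = 72.
72 ÷ 48 = 1 complete bar with 24 thirty-second notes remaining.

24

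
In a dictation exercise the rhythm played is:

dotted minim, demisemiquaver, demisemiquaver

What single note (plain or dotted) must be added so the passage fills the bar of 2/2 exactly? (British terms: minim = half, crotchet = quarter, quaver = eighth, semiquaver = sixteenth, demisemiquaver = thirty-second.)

dotted eighth note

The bar of 2/2 = 32 thirty-second notes.
Express everything in thirty-second notes: dotted minim = 24; demisemiquaver = 1; demisemiquaver = 1.
Sum: 24 + 1 + 1 = 26.
Remaining: 32 − 26 = 6 thirty-second notes, which is a dotted eighth note.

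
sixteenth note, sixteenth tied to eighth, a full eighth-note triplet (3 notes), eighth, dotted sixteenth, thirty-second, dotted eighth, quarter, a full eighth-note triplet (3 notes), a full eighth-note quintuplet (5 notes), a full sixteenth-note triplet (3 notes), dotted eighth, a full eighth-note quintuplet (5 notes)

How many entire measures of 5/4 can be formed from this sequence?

One bar of 5/4 = 40 thirty-second notes.
Working in thirty-second notes: sixteenth note = 2; sixteenth tied to eighth (sixteenth + eighth) = 6; a full eighth-note triplet (3 notes) (three triplet eighths span one quarter) = 8; eighth = 4; dotted sixteenth = 3; thirty-second = 1; dotted eighth = 6; quarter = 8; a full eighth-note triplet (3 notes) (three triplet eighths span one quarter) = 8; a full eighth-note quintuplet (5 notes) (five quintuplet eighths span one half) = 16; a full sixteenth-note triplet (3 notes) (three triplet sixteenths span one eighth) = 4; dotted eighth = 6; a full eighth-note quintuplet (5 notes) (five quintuplet eighths span one half) = 16.
Total: 2 + 6 + 8 + 4 + 3 + 1 + 6 + 8 + 8 + 16 + 4 + 6 + 16 = 88.
88 ÷ 40 = 2 complete bars with 8 left over.

2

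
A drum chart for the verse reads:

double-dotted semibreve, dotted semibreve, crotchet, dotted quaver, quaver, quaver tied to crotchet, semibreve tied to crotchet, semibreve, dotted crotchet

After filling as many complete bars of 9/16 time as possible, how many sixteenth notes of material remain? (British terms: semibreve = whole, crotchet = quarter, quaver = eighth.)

1

One bar of 9/16 = 9 sixteenth notes.
Convert each value to sixteenth notes: double-dotted semibreve = 28; dotted semibreve = 24; crotchet = 4; dotted quaver = 3; quaver = 2; quaver tied to crotchet (quaver + crotchet) = 6; semibreve tied to crotchet (semibreve + crotchet) = 20; semibreve = 16; dotted crotchet = 6.
Total: 28 + 24 + 4 + 3 + 2 + 6 + 20 + 16 + 6 = 109.
109 ÷ 9 = 12 complete bars with 1 sixteenth note remaining.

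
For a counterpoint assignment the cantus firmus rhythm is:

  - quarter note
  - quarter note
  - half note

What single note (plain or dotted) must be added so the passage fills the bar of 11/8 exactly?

The bar of 11/8 = 11 eighth notes.
Express everything in eighth notes: quarter note = 2; quarter note = 2; half note = 4.
Altogether 2 + 2 + 4 = 8.
Remaining: 11 − 8 = 3 eighth notes, which is a dotted quarter note.

dotted quarter note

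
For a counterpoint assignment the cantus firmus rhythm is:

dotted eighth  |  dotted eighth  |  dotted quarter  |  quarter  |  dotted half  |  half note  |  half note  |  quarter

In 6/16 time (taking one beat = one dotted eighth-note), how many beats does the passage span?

One dotted eighth-note beat = 3 sixteenth notes.
Each duration in sixteenth notes: dotted eighth = 3; dotted eighth = 3; dotted quarter = 6; quarter = 4; dotted half = 12; half note = 8; half note = 8; quarter = 4.
Total: 3 + 3 + 6 + 4 + 12 + 8 + 8 + 4 = 48.
48 ÷ 3 = 16 beats.

16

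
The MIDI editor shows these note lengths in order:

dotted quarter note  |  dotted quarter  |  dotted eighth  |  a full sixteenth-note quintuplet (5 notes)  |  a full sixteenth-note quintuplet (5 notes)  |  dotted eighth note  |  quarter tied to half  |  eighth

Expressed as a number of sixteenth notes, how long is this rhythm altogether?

40

Working in sixteenth notes: dotted quarter note = 6; dotted quarter = 6; dotted eighth = 3; a full sixteenth-note quintuplet (5 notes) (five quintuplet sixteenths span one quarter) = 4; a full sixteenth-note quintuplet (5 notes) (five quintuplet sixteenths span one quarter) = 4; dotted eighth note = 3; quarter tied to half (quarter + half) = 12; eighth = 2.
Altogether 6 + 6 + 3 + 4 + 4 + 3 + 12 + 2 = 40 sixteenth notes.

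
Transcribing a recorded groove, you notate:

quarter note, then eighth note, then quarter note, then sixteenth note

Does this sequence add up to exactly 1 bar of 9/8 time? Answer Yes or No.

One bar of 9/8 = 18 sixteenth notes.
Working in sixteenth notes: quarter note = 4; eighth note = 2; quarter note = 4; sixteenth note = 1.
Altogether 4 + 2 + 4 + 1 = 11.
11 falls short of 18, so the answer is No.

No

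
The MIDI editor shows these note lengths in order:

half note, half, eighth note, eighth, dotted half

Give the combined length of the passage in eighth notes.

16

Working in eighth notes: half note = 4; half = 4; eighth note = 1; eighth = 1; dotted half = 6.
Sum: 4 + 4 + 1 + 1 + 6 = 16 eighth notes.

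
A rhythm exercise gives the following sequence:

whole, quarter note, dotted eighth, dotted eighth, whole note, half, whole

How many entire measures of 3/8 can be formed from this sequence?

One bar of 3/8 = 6 sixteenth notes.
Each duration in sixteenth notes: whole = 16; quarter note = 4; dotted eighth = 3; dotted eighth = 3; whole note = 16; half = 8; whole = 16.
Adding: 16 + 4 + 3 + 3 + 16 + 8 + 16 = 66.
66 ÷ 6 = 11 complete bars with 0 left over.

11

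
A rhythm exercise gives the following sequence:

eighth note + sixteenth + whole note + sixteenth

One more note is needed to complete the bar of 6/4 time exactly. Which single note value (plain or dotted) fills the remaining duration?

The bar of 6/4 = 24 sixteenth notes.
Convert each value to sixteenth notes: eighth note = 2; sixteenth = 1; whole note = 16; sixteenth = 1.
Total: 2 + 1 + 16 + 1 = 20.
Remaining: 24 − 20 = 4 sixteenth notes, which is a quarter note.

quarter note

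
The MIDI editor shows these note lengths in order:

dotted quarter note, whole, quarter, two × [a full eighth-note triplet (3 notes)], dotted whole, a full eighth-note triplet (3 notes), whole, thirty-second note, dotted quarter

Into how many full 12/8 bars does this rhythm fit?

3

One bar of 12/8 = 48 thirty-second notes.
Each duration in thirty-second notes: dotted quarter note = 12; whole = 32; quarter = 8; a full eighth-note triplet (3 notes) (three triplet eighths span one quarter) = 8; a full eighth-note triplet (3 notes) (three triplet eighths span one quarter) = 8; dotted whole = 48; a full eighth-note triplet (3 notes) (three triplet eighths span one quarter) = 8; whole = 32; thirty-second note = 1; dotted quarter = 12.
Altogether 12 + 32 + 8 + 8 + 8 + 48 + 8 + 32 + 1 + 12 = 169.
169 ÷ 48 = 3 complete bars with 25 left over.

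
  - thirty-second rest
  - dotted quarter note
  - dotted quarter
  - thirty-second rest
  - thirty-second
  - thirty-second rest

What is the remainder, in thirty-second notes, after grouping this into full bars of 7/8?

0

One bar of 7/8 = 28 thirty-second notes.
Express everything in thirty-second notes: thirty-second rest = 1; dotted quarter note = 12; dotted quarter = 12; thirty-second rest = 1; thirty-second = 1; thirty-second rest = 1.
Altogether 1 + 12 + 12 + 1 + 1 + 1 = 28.
28 ÷ 28 = 1 complete bar with 0 thirty-second notes remaining.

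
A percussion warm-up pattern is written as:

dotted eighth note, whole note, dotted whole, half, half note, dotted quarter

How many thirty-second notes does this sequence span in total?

130

Convert each value to thirty-second notes: dotted eighth note = 6; whole note = 32; dotted whole = 48; half = 16; half note = 16; dotted quarter = 12.
Sum: 6 + 32 + 48 + 16 + 16 + 12 = 130 thirty-second notes.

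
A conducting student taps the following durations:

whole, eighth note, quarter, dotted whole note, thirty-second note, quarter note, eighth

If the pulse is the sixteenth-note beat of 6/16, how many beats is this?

52.5

One sixteenth-note beat = 2 thirty-second notes.
Each duration in thirty-second notes: whole = 32; eighth note = 4; quarter = 8; dotted whole note = 48; thirty-second note = 1; quarter note = 8; eighth = 4.
Sum: 32 + 4 + 8 + 48 + 1 + 8 + 4 = 105.
105 ÷ 2 = 52.5 beats.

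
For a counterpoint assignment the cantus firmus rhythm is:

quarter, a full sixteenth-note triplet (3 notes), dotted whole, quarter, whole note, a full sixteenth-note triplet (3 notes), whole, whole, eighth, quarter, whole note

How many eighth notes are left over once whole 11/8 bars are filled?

One bar of 11/8 = 11 eighth notes.
Each duration in eighth notes: quarter = 2; a full sixteenth-note triplet (3 notes) (three triplet sixteenths span one eighth) = 1; dotted whole = 12; quarter = 2; whole note = 8; a full sixteenth-note triplet (3 notes) (three triplet sixteenths span one eighth) = 1; whole = 8; whole = 8; eighth = 1; quarter = 2; whole note = 8.
Adding: 2 + 1 + 12 + 2 + 8 + 1 + 8 + 8 + 1 + 2 + 8 = 53.
53 ÷ 11 = 4 complete bars with 9 eighth notes remaining.

9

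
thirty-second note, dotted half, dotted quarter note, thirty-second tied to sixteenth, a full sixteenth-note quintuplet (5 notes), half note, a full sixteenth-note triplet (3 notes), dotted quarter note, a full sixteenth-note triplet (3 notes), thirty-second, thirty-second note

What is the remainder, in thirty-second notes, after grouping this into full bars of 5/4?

One bar of 5/4 = 40 thirty-second notes.
Working in thirty-second notes: thirty-second note = 1; dotted half = 24; dotted quarter note = 12; thirty-second tied to sixteenth (thirty-second + sixteenth) = 3; a full sixteenth-note quintuplet (5 notes) (five quintuplet sixteenths span one quarter) = 8; half note = 16; a full sixteenth-note triplet (3 notes) (three triplet sixteenths span one eighth) = 4; dotted quarter note = 12; a full sixteenth-note triplet (3 notes) (three triplet sixteenths span one eighth) = 4; thirty-second = 1; thirty-second note = 1.
Adding: 1 + 24 + 12 + 3 + 8 + 16 + 4 + 12 + 4 + 1 + 1 = 86.
86 ÷ 40 = 2 complete bars with 6 thirty-second notes remaining.

6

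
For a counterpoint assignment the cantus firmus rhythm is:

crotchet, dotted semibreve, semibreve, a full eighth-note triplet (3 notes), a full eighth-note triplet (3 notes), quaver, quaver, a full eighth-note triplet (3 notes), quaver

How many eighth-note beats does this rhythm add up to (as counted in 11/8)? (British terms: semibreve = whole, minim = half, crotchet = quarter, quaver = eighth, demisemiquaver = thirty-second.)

One eighth-note beat = 2 sixteenth notes.
Express everything in sixteenth notes: crotchet = 4; dotted semibreve = 24; semibreve = 16; a full eighth-note triplet (3 notes) (three triplet eighths span one quarter) = 4; a full eighth-note triplet (3 notes) (three triplet eighths span one quarter) = 4; quaver = 2; quaver = 2; a full eighth-note triplet (3 notes) (three triplet eighths span one quarter) = 4; quaver = 2.
Altogether 4 + 24 + 16 + 4 + 4 + 2 + 2 + 4 + 2 = 62.
62 ÷ 2 = 31 beats.

31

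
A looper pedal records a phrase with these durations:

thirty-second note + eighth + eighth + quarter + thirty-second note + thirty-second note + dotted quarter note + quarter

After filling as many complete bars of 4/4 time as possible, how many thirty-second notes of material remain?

One bar of 4/4 = 32 thirty-second notes.
Convert each value to thirty-second notes: thirty-second note = 1; eighth = 4; eighth = 4; quarter = 8; thirty-second note = 1; thirty-second note = 1; dotted quarter note = 12; quarter = 8.
Total: 1 + 4 + 4 + 8 + 1 + 1 + 12 + 8 = 39.
39 ÷ 32 = 1 complete bar with 7 thirty-second notes remaining.

7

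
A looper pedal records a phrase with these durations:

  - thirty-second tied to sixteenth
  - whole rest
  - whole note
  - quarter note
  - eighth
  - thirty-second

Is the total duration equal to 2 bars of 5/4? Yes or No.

Yes

One bar of 5/4 = 40 thirty-second notes, so 2 bars = 80.
In thirty-second notes: thirty-second tied to sixteenth (thirty-second + sixteenth) = 3; whole rest = 32; whole note = 32; quarter note = 8; eighth = 4; thirty-second = 1.
Sum: 3 + 32 + 32 + 8 + 4 + 1 = 80.
80 equals 80, so the answer is Yes.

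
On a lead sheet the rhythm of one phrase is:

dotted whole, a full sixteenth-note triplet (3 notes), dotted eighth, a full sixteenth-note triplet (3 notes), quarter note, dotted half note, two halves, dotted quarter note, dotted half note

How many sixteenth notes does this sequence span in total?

81

Each duration in sixteenth notes: dotted whole = 24; a full sixteenth-note triplet (3 notes) (three triplet sixteenths span one eighth) = 2; dotted eighth = 3; a full sixteenth-note triplet (3 notes) (three triplet sixteenths span one eighth) = 2; quarter note = 4; dotted half note = 12; half = 8; half = 8; dotted quarter note = 6; dotted half note = 12.
Sum: 24 + 2 + 3 + 2 + 4 + 12 + 8 + 8 + 6 + 12 = 81 sixteenth notes.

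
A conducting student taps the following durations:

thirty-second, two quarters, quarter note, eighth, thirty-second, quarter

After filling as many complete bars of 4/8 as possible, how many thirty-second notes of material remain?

One bar of 4/8 = 16 thirty-second notes.
Each duration in thirty-second notes: thirty-second = 1; quarter = 8; quarter = 8; quarter note = 8; eighth = 4; thirty-second = 1; quarter = 8.
Altogether 1 + 8 + 8 + 8 + 4 + 1 + 8 = 38.
38 ÷ 16 = 2 complete bars with 6 thirty-second notes remaining.

6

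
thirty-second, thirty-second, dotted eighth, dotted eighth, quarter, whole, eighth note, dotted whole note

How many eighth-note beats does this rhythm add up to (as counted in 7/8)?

One eighth-note beat = 4 thirty-second notes.
Convert each value to thirty-second notes: thirty-second = 1; thirty-second = 1; dotted eighth = 6; dotted eighth = 6; quarter = 8; whole = 32; eighth note = 4; dotted whole note = 48.
Adding: 1 + 1 + 6 + 6 + 8 + 32 + 4 + 48 = 106.
106 ÷ 4 = 26.5 beats.

26.5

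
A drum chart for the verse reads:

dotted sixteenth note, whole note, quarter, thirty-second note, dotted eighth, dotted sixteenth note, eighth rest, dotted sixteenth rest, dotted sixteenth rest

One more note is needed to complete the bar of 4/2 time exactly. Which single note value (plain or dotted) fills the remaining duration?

thirty-second note

The bar of 4/2 = 64 thirty-second notes.
Express everything in thirty-second notes: dotted sixteenth note = 3; whole note = 32; quarter = 8; thirty-second note = 1; dotted eighth = 6; dotted sixteenth note = 3; eighth rest = 4; dotted sixteenth rest = 3; dotted sixteenth rest = 3.
Altogether 3 + 32 + 8 + 1 + 6 + 3 + 4 + 3 + 3 = 63.
Remaining: 64 − 63 = 1 thirty-second note, which is a thirty-second note.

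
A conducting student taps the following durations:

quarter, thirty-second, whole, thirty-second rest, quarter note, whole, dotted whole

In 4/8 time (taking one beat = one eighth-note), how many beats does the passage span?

One eighth-note beat = 4 thirty-second notes.
Working in thirty-second notes: quarter = 8; thirty-second = 1; whole = 32; thirty-second rest = 1; quarter note = 8; whole = 32; dotted whole = 48.
Total: 8 + 1 + 32 + 1 + 8 + 32 + 48 = 130.
130 ÷ 4 = 32.5 beats.

32.5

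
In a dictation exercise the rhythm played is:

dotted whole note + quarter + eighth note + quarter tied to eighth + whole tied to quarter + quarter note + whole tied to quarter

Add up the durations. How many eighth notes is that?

Working in eighth notes: dotted whole note = 12; quarter = 2; eighth note = 1; quarter tied to eighth (quarter + eighth) = 3; whole tied to quarter (whole + quarter) = 10; quarter note = 2; whole tied to quarter (whole + quarter) = 10.
Altogether 12 + 2 + 1 + 3 + 10 + 2 + 10 = 40 eighth notes.

40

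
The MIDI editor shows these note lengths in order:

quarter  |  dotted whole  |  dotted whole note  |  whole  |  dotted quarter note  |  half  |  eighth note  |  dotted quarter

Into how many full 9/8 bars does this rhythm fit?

5

One bar of 9/8 = 9 eighth notes.
Each duration in eighth notes: quarter = 2; dotted whole = 12; dotted whole note = 12; whole = 8; dotted quarter note = 3; half = 4; eighth note = 1; dotted quarter = 3.
Sum: 2 + 12 + 12 + 8 + 3 + 4 + 1 + 3 = 45.
45 ÷ 9 = 5 complete bars with 0 left over.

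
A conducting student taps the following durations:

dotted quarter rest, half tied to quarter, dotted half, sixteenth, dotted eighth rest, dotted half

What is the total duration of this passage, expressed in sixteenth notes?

46

Each duration in sixteenth notes: dotted quarter rest = 6; half tied to quarter (half + quarter) = 12; dotted half = 12; sixteenth = 1; dotted eighth rest = 3; dotted half = 12.
Adding: 6 + 12 + 12 + 1 + 3 + 12 = 46 sixteenth notes.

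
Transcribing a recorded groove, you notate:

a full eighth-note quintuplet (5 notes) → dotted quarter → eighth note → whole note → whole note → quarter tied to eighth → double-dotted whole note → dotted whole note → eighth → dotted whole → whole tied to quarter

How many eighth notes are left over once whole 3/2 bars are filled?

4

One bar of 3/2 = 12 eighth notes.
In eighth notes: a full eighth-note quintuplet (5 notes) (five quintuplet eighths span one half) = 4; dotted quarter = 3; eighth note = 1; whole note = 8; whole note = 8; quarter tied to eighth (quarter + eighth) = 3; double-dotted whole note = 14; dotted whole note = 12; eighth = 1; dotted whole = 12; whole tied to quarter (whole + quarter) = 10.
Total: 4 + 3 + 1 + 8 + 8 + 3 + 14 + 12 + 1 + 12 + 10 = 76.
76 ÷ 12 = 6 complete bars with 4 eighth notes remaining.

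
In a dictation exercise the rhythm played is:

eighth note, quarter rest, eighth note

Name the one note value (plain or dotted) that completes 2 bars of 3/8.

2 bars of 3/8 = 6 eighth notes.
Express everything in eighth notes: eighth note = 1; quarter rest = 2; eighth note = 1.
Adding: 1 + 2 + 1 = 4.
Remaining: 6 − 4 = 2 eighth notes, which is a quarter note.

quarter note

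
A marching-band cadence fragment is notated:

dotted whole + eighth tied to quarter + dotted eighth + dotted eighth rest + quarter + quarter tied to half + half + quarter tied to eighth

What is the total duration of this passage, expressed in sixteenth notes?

66

Each duration in sixteenth notes: dotted whole = 24; eighth tied to quarter (eighth + quarter) = 6; dotted eighth = 3; dotted eighth rest = 3; quarter = 4; quarter tied to half (quarter + half) = 12; half = 8; quarter tied to eighth (quarter + eighth) = 6.
Sum: 24 + 6 + 3 + 3 + 4 + 12 + 8 + 6 = 66 sixteenth notes.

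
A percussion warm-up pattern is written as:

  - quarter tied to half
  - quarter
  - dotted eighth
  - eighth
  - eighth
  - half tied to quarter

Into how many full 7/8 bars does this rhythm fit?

2

One bar of 7/8 = 14 sixteenth notes.
Working in sixteenth notes: quarter tied to half (quarter + half) = 12; quarter = 4; dotted eighth = 3; eighth = 2; eighth = 2; half tied to quarter (half + quarter) = 12.
Sum: 12 + 4 + 3 + 2 + 2 + 12 = 35.
35 ÷ 14 = 2 complete bars with 7 left over.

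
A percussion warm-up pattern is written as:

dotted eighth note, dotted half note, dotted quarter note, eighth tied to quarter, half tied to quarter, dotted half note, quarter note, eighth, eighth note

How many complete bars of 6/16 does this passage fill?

9

One bar of 6/16 = 6 sixteenth notes.
Each duration in sixteenth notes: dotted eighth note = 3; dotted half note = 12; dotted quarter note = 6; eighth tied to quarter (eighth + quarter) = 6; half tied to quarter (half + quarter) = 12; dotted half note = 12; quarter note = 4; eighth = 2; eighth note = 2.
Altogether 3 + 12 + 6 + 6 + 12 + 12 + 4 + 2 + 2 = 59.
59 ÷ 6 = 9 complete bars with 5 left over.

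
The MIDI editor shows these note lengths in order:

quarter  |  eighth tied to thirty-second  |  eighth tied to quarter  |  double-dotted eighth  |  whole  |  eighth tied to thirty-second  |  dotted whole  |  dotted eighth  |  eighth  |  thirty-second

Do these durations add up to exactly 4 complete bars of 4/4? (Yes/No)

One bar of 4/4 = 32 thirty-second notes, so 4 bars = 128.
Working in thirty-second notes: quarter = 8; eighth tied to thirty-second (eighth + thirty-second) = 5; eighth tied to quarter (eighth + quarter) = 12; double-dotted eighth = 7; whole = 32; eighth tied to thirty-second (eighth + thirty-second) = 5; dotted whole = 48; dotted eighth = 6; eighth = 4; thirty-second = 1.
Sum: 8 + 5 + 12 + 7 + 32 + 5 + 48 + 6 + 4 + 1 = 128.
128 equals 128, so the answer is Yes.

Yes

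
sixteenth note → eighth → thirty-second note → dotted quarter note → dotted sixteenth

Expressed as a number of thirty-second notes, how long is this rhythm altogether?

22

In thirty-second notes: sixteenth note = 2; eighth = 4; thirty-second note = 1; dotted quarter note = 12; dotted sixteenth = 3.
Adding: 2 + 4 + 1 + 12 + 3 = 22 thirty-second notes.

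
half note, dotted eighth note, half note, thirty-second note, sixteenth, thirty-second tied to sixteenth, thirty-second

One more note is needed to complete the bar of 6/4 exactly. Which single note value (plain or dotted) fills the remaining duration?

The bar of 6/4 = 48 thirty-second notes.
In thirty-second notes: half note = 16; dotted eighth note = 6; half note = 16; thirty-second note = 1; sixteenth = 2; thirty-second tied to sixteenth (thirty-second + sixteenth) = 3; thirty-second = 1.
Sum: 16 + 6 + 16 + 1 + 2 + 3 + 1 = 45.
Remaining: 48 − 45 = 3 thirty-second notes, which is a dotted sixteenth note.

dotted sixteenth note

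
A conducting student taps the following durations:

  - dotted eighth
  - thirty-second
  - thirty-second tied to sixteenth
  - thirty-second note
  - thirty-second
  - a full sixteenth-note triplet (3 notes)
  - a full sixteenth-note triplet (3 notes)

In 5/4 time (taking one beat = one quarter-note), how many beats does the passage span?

One quarter-note beat = 8 thirty-second notes.
Convert each value to thirty-second notes: dotted eighth = 6; thirty-second = 1; thirty-second tied to sixteenth (thirty-second + sixteenth) = 3; thirty-second note = 1; thirty-second = 1; a full sixteenth-note triplet (3 notes) (three triplet sixteenths span one eighth) = 4; a full sixteenth-note triplet (3 notes) (three triplet sixteenths span one eighth) = 4.
Adding: 6 + 1 + 3 + 1 + 1 + 4 + 4 = 20.
20 ÷ 8 = 2.5 beats.

2.5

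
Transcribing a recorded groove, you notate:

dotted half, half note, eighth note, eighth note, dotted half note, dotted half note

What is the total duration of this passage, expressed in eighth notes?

24

Convert each value to eighth notes: dotted half = 6; half note = 4; eighth note = 1; eighth note = 1; dotted half note = 6; dotted half note = 6.
Adding: 6 + 4 + 1 + 1 + 6 + 6 = 24 eighth notes.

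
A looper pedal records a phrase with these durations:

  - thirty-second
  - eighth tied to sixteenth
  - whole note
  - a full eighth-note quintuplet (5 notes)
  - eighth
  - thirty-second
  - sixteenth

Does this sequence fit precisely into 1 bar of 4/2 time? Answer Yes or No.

One bar of 4/2 = 64 thirty-second notes.
Convert each value to thirty-second notes: thirty-second = 1; eighth tied to sixteenth (eighth + sixteenth) = 6; whole note = 32; a full eighth-note quintuplet (5 notes) (five quintuplet eighths span one half) = 16; eighth = 4; thirty-second = 1; sixteenth = 2.
Adding: 1 + 6 + 32 + 16 + 4 + 1 + 2 = 62.
62 falls short of 64, so the answer is No.

No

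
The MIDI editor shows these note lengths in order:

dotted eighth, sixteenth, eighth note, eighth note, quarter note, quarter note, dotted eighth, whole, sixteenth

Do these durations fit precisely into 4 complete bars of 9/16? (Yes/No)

Yes

One bar of 9/16 = 9 sixteenth notes, so 4 bars = 36.
In sixteenth notes: dotted eighth = 3; sixteenth = 1; eighth note = 2; eighth note = 2; quarter note = 4; quarter note = 4; dotted eighth = 3; whole = 16; sixteenth = 1.
Total: 3 + 1 + 2 + 2 + 4 + 4 + 3 + 16 + 1 = 36.
36 equals 36, so the answer is Yes.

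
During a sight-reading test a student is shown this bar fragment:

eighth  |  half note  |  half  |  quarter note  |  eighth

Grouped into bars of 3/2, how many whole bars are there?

One bar of 3/2 = 12 eighth notes.
Express everything in eighth notes: eighth = 1; half note = 4; half = 4; quarter note = 2; eighth = 1.
Sum: 1 + 4 + 4 + 2 + 1 = 12.
12 ÷ 12 = 1 complete bar with 0 left over.

1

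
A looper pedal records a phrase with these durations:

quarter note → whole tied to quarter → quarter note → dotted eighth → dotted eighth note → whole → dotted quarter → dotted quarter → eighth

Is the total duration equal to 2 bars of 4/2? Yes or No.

One bar of 4/2 = 32 sixteenth notes, so 2 bars = 64.
In sixteenth notes: quarter note = 4; whole tied to quarter (whole + quarter) = 20; quarter note = 4; dotted eighth = 3; dotted eighth note = 3; whole = 16; dotted quarter = 6; dotted quarter = 6; eighth = 2.
Total: 4 + 20 + 4 + 3 + 3 + 16 + 6 + 6 + 2 = 64.
64 equals 64, so the answer is Yes.

Yes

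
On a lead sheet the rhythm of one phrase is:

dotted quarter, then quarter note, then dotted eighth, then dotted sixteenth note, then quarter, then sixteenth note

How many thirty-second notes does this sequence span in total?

39

In thirty-second notes: dotted quarter = 12; quarter note = 8; dotted eighth = 6; dotted sixteenth note = 3; quarter = 8; sixteenth note = 2.
Altogether 12 + 8 + 6 + 3 + 8 + 2 = 39 thirty-second notes.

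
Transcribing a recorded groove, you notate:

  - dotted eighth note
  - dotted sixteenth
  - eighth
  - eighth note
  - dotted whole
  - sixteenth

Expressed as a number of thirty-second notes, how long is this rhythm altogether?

Express everything in thirty-second notes: dotted eighth note = 6; dotted sixteenth = 3; eighth = 4; eighth note = 4; dotted whole = 48; sixteenth = 2.
Sum: 6 + 3 + 4 + 4 + 48 + 2 = 67 thirty-second notes.

67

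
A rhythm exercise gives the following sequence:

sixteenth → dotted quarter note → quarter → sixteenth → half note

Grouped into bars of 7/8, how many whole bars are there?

1

One bar of 7/8 = 14 sixteenth notes.
In sixteenth notes: sixteenth = 1; dotted quarter note = 6; quarter = 4; sixteenth = 1; half note = 8.
Altogether 1 + 6 + 4 + 1 + 8 = 20.
20 ÷ 14 = 1 complete bar with 6 left over.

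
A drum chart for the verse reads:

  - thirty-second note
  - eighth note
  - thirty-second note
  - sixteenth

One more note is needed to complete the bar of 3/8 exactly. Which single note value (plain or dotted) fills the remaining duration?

The bar of 3/8 = 12 thirty-second notes.
Each duration in thirty-second notes: thirty-second note = 1; eighth note = 4; thirty-second note = 1; sixteenth = 2.
Total: 1 + 4 + 1 + 2 = 8.
Remaining: 12 − 8 = 4 thirty-second notes, which is a eighth note.

eighth note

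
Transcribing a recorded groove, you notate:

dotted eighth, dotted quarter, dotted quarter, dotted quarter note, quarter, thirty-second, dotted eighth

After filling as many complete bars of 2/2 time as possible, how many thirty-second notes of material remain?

One bar of 2/2 = 32 thirty-second notes.
Each duration in thirty-second notes: dotted eighth = 6; dotted quarter = 12; dotted quarter = 12; dotted quarter note = 12; quarter = 8; thirty-second = 1; dotted eighth = 6.
Sum: 6 + 12 + 12 + 12 + 8 + 1 + 6 = 57.
57 ÷ 32 = 1 complete bar with 25 thirty-second notes remaining.

25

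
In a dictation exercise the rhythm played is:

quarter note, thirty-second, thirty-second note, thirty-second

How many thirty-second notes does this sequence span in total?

11

Working in thirty-second notes: quarter note = 8; thirty-second = 1; thirty-second note = 1; thirty-second = 1.
Total: 8 + 1 + 1 + 1 = 11 thirty-second notes.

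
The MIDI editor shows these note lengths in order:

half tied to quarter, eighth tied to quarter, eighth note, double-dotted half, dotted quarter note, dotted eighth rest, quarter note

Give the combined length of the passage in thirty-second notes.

94

In thirty-second notes: half tied to quarter (half + quarter) = 24; eighth tied to quarter (eighth + quarter) = 12; eighth note = 4; double-dotted half = 28; dotted quarter note = 12; dotted eighth rest = 6; quarter note = 8.
Total: 24 + 12 + 4 + 28 + 12 + 6 + 8 = 94 thirty-second notes.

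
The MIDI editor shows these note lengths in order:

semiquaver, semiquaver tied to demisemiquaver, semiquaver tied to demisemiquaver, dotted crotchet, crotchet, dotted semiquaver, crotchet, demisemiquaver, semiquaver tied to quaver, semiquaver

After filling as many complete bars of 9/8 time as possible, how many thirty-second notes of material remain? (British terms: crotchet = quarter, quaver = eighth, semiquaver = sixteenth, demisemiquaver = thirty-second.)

One bar of 9/8 = 36 thirty-second notes.
Working in thirty-second notes: semiquaver = 2; semiquaver tied to demisemiquaver (semiquaver + demisemiquaver) = 3; semiquaver tied to demisemiquaver (semiquaver + demisemiquaver) = 3; dotted crotchet = 12; crotchet = 8; dotted semiquaver = 3; crotchet = 8; demisemiquaver = 1; semiquaver tied to quaver (semiquaver + quaver) = 6; semiquaver = 2.
Altogether 2 + 3 + 3 + 12 + 8 + 3 + 8 + 1 + 6 + 2 = 48.
48 ÷ 36 = 1 complete bar with 12 thirty-second notes remaining.

12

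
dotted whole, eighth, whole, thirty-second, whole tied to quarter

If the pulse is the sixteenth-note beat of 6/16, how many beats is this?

One sixteenth-note beat = 2 thirty-second notes.
Each duration in thirty-second notes: dotted whole = 48; eighth = 4; whole = 32; thirty-second = 1; whole tied to quarter (whole + quarter) = 40.
Sum: 48 + 4 + 32 + 1 + 40 = 125.
125 ÷ 2 = 62.5 beats.

62.5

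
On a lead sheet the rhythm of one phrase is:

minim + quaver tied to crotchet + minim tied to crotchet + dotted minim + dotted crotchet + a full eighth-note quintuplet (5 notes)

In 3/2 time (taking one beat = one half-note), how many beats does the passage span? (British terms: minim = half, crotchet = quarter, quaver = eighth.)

One half-note beat = 4 eighth notes.
Each duration in eighth notes: minim = 4; quaver tied to crotchet (quaver + crotchet) = 3; minim tied to crotchet (minim + crotchet) = 6; dotted minim = 6; dotted crotchet = 3; a full eighth-note quintuplet (5 notes) (five quintuplet eighths span one half) = 4.
Total: 4 + 3 + 6 + 6 + 3 + 4 = 26.
26 ÷ 4 = 6.5 beats.

6.5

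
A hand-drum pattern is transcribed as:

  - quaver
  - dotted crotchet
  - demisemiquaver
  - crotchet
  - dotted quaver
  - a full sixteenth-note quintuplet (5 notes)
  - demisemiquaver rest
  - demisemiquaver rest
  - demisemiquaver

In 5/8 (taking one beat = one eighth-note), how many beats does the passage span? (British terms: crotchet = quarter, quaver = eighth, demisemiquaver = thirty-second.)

One eighth-note beat = 4 thirty-second notes.
In thirty-second notes: quaver = 4; dotted crotchet = 12; demisemiquaver = 1; crotchet = 8; dotted quaver = 6; a full sixteenth-note quintuplet (5 notes) (five quintuplet sixteenths span one quarter) = 8; demisemiquaver rest = 1; demisemiquaver rest = 1; demisemiquaver = 1.
Total: 4 + 12 + 1 + 8 + 6 + 8 + 1 + 1 + 1 = 42.
42 ÷ 4 = 10.5 beats.

10.5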